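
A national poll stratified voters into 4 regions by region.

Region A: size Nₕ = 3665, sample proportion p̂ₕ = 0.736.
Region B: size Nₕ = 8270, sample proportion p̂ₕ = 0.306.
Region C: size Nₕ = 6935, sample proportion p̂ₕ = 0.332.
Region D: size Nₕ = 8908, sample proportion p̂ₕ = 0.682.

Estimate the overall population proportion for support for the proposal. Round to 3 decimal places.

0.490

N = 3665 + 8270 + 6935 + 8908 = 27778.
Overall proportion = Σ (Nₕ/N)·p̂ₕ.
Σ Nₕp̂ₕ = 2697.44 + 2530.62 + 2302.42 + 6075.256 = 13605.736.
13605.736 / 27778 = 0.48980... → 0.490.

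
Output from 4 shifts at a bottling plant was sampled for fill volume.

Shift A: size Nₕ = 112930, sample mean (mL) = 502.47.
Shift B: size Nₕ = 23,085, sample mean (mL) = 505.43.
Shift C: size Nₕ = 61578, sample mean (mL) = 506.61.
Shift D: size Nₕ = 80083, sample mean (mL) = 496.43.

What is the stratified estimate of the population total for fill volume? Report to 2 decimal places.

139363422.92

Estimate total by summing Nₕ·x̄ₕ over strata.
112930·502.47 + 23085·505.43 + 61578·506.61 + 80083·496.43 = 56743937.1 + 11667851.55 + 31196030.58 + 39755603.69 = 139363422.92.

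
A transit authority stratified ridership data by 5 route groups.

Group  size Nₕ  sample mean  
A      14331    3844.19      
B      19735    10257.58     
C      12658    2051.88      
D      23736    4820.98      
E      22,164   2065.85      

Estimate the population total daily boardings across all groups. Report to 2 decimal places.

443715405.91

Population total = Σ Nₕ·x̄ₕ (each stratum's size times its mean).
14331·3844.19 + 19735·10257.58 + 12658·2051.88 + 23736·4820.98 + 22164·2065.85 = 55091086.89 + 202433341.3 + 25972697.04 + 114430781.28 + 45787499.4 = 443715405.91.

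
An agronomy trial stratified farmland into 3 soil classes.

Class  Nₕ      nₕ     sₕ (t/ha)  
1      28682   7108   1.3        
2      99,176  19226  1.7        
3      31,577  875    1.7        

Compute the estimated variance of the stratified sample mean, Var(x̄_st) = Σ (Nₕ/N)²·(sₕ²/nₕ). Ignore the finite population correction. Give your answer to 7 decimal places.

0.0001954

N = 159435; Wₕ = Nₕ/N.
class 1: (28682/159435)²·1.3²/7108 = 0.0000076947
class 2: (99176/159435)²·1.7²/19226 = 0.0000581641
class 3: (31577/159435)²·1.7²/875 = 0.0001295580
Sum = 0.0001954167 → 0.0001954.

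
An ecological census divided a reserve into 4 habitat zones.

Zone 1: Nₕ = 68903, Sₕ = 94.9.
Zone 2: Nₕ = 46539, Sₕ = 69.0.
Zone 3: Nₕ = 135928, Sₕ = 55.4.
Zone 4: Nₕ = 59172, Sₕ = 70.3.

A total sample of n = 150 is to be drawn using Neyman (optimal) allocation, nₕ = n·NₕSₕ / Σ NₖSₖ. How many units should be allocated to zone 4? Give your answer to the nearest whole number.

Σ NₕSₕ = 68903·94.9 + 46539·69.0 + 135928·55.4 + 59172·70.3 = 21440288.5.
Share for 4: 4159791.6/21440288.5 = 0.19402.
n_4 = 150 × 0.19402 = 29.103... → 29.

29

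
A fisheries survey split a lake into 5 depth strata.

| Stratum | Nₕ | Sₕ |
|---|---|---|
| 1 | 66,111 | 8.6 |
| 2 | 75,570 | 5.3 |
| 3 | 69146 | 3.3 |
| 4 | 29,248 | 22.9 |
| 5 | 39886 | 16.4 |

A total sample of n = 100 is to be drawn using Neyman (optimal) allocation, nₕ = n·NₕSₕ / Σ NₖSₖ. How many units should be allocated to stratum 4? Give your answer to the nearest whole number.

27

Σ NₕSₕ = 66111·8.6 + 75570·5.3 + 69146·3.3 + 29248·22.9 + 39886·16.4 = 2521167.
Share for 4: 669779.2/2521167 = 0.26566.
n_4 = 100 × 0.26566 = 26.566... → 27.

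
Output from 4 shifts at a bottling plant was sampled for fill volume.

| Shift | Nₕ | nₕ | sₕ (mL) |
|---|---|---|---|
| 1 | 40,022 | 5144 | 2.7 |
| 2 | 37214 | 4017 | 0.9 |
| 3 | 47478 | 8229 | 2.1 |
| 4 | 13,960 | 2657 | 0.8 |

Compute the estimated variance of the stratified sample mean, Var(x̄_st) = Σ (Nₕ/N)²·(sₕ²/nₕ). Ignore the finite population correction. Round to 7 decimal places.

0.0001978

N = 138674; Wₕ = Nₕ/N.
shift 1: (40022/138674)²·2.7²/5144 = 0.0001180413
shift 2: (37214/138674)²·0.9²/4017 = 0.0000145213
shift 3: (47478/138674)²·2.1²/8229 = 0.0000628183
shift 4: (13960/138674)²·0.8²/2657 = 0.0000024410
Sum = 0.0001978220 → 0.0001978.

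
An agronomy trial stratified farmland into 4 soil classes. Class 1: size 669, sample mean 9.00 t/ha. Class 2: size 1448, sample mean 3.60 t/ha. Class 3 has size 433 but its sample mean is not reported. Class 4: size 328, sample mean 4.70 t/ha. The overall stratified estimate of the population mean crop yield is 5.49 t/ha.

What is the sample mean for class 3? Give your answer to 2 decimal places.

6.99

N = 669 + 1448 + 433 + 328 = 2878.
Overall total = μ·N = 5.49·2878 = 15800.22.
Subtract the known strata: 669·9.00 + 1448·3.60 + 328·4.70 = 12775.4.
Remaining total for class 3: 15800.22 − 12775.4 = 3024.82.
Divide by its size: 3024.82 / 433 = 6.9857... → 6.99.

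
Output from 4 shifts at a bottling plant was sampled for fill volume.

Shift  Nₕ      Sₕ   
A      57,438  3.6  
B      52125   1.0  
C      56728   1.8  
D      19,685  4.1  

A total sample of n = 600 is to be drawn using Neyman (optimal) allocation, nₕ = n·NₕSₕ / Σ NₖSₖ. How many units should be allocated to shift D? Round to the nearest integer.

A: NₕSₕ = 57438·3.6 = 206776.8
B: NₕSₕ = 52125·1.0 = 52125
C: NₕSₕ = 56728·1.8 = 102110.4
D: NₕSₕ = 19685·4.1 = 80708.5
Σ NₕSₕ = 441720.7.
n_D = 600·80708.5/441720.7 = 109.628... → 110.

110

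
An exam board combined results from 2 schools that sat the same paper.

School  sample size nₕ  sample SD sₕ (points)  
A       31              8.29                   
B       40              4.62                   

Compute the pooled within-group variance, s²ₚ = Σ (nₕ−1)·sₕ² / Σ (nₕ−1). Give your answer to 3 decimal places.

41.944

A: (31−1)·8.29² = 30·68.7241 = 2061.723
B: (40−1)·4.62² = 39·21.3444 = 832.4316
Numerator = 2894.1546; denominator = Σ(nₕ−1) = 69.
s²ₚ = 2894.1546/69 = 41.94427... → 41.944.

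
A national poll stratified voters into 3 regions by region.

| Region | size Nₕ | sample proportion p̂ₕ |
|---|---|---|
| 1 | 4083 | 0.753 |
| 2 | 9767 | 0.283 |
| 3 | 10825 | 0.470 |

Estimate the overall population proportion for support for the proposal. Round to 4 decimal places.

N = 4083 + 9767 + 10825 = 24675.
Overall proportion = Σ (Nₕ/N)·p̂ₕ.
Σ Nₕp̂ₕ = 3074.499 + 2764.061 + 5087.75 = 10926.31.
10926.31 / 24675 = 0.442809... → 0.4428.

0.4428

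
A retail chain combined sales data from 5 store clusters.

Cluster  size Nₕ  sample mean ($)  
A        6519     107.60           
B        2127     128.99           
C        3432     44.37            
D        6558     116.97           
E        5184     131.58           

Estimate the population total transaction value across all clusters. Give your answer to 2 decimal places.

2577283.95

Estimate total by summing Nₕ·x̄ₕ over strata.
6519·107.60 + 2127·128.99 + 3432·44.37 + 6558·116.97 + 5184·131.58 = 701444.4 + 274361.73 + 152277.84 + 767089.26 + 682110.72 = 2577283.95.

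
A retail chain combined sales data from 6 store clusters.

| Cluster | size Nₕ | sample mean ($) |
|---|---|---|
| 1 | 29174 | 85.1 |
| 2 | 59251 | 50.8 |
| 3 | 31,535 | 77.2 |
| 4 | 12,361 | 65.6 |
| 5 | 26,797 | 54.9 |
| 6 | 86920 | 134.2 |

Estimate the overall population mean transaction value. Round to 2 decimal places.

N = 29174 + 59251 + 31535 + 12361 + 26797 + 86920 = 246038.
Overall mean = Σ (Nₕ/N)·x̄ₕ — weight by population share, not a simple average.
Σ Nₕx̄ₕ = 29174·85.1 + 59251·50.8 + 31535·77.2 + 12361·65.6 + 26797·54.9 + 86920·134.2 = 2482707.4 + 3009950.8 + 2434502 + 810881.6 + 1471155.3 + 11664664 = 21873861.1.
Divide by N: 21873861.1 / 246038 = 88.9044... → 88.90.

88.90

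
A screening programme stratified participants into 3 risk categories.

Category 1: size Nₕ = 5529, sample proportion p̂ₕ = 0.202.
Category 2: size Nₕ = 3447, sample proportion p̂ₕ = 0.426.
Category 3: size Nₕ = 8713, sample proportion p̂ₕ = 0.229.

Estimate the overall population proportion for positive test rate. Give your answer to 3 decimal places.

0.259

Wₕ = Nₕ/N with N = 17689: 0.3126, 0.1949, 0.4926.
p̂_st = 0.3126·0.202 + 0.1949·0.426 + 0.4926·0.229 ≈ 0.25895... → 0.259.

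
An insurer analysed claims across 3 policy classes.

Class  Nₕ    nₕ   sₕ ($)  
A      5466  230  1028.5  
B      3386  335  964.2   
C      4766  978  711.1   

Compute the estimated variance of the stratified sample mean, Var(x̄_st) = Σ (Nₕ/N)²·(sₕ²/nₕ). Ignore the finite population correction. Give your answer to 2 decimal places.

975.85

N = 13618; Wₕ = Nₕ/N.
class A: (5466/13618)²·1028.5²/230 = 740.95759
class B: (3386/13618)²·964.2²/335 = 171.56816
class C: (4766/13618)²·711.1²/978 = 63.32919
Sum = 975.85494 → 975.85.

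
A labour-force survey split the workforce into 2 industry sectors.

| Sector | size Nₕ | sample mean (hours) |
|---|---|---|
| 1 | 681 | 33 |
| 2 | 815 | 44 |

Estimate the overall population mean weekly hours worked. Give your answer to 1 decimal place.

N = 1496; weights Wₕ = Nₕ/N = (0.4552, 0.5448).
x̄_st = Σ Wₕ·x̄ₕ = 0.4552·33 + 0.5448·44 ≈ 38.993...
→ 39.0.

39.0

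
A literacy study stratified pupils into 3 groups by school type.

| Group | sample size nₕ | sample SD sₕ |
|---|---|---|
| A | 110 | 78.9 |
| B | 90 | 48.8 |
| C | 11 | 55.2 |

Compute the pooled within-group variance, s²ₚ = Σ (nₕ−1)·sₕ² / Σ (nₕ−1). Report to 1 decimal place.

4427.7

A: (110−1)·78.9² = 109·6225.21 = 678547.89
B: (90−1)·48.8² = 89·2381.44 = 211948.16
C: (11−1)·55.2² = 10·3047.04 = 30470.4
Numerator = 920966.45; denominator = Σ(nₕ−1) = 208.
s²ₚ = 920966.45/208 = 4427.723... → 4427.7.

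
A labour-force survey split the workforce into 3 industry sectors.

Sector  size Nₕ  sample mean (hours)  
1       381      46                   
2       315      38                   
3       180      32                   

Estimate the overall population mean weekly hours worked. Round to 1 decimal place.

N = 381 + 315 + 180 = 876.
Overall mean = Σ (Nₕ/N)·x̄ₕ — weight by population share, not a simple average.
Σ Nₕx̄ₕ = 381·46 + 315·38 + 180·32 = 17526 + 11970 + 5760 = 35256.
Divide by N: 35256 / 876 = 40.247... → 40.2.

40.2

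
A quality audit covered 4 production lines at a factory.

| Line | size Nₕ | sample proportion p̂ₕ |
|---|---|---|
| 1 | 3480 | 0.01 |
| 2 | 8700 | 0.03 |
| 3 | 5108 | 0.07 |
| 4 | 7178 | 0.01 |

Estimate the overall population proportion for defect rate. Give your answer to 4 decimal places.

0.0296

N = 3480 + 8700 + 5108 + 7178 = 24466.
Overall proportion = Σ (Nₕ/N)·p̂ₕ.
Σ Nₕp̂ₕ = 34.8 + 261 + 357.56 + 71.78 = 725.14.
725.14 / 24466 = 0.029639... → 0.0296.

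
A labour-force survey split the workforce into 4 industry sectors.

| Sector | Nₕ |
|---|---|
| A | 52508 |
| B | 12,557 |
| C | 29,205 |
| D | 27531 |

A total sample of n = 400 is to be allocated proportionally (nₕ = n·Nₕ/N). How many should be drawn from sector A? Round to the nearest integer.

N = 52508 + 12557 + 29205 + 27531 = 121801.
n_A = 400·52508/121801 = 172.439... → 172.

172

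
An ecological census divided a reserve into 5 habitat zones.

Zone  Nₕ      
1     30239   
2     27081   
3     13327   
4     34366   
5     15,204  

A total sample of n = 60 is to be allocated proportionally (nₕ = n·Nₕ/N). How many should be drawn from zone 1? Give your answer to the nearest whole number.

N = 30239 + 27081 + 13327 + 34366 + 15204 = 120217.
n_1 = 60·30239/120217 = 15.092... → 15.

15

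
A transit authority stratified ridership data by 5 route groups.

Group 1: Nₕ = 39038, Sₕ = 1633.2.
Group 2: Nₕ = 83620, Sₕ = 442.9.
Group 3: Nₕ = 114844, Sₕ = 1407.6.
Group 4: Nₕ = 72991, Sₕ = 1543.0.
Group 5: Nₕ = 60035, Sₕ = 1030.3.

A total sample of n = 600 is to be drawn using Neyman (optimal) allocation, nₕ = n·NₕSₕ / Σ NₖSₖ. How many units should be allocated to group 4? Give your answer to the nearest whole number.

Σ NₕSₕ = 39038·1633.2 + 83620·442.9 + 114844·1407.6 + 72991·1543.0 + 60035·1030.3 = 436925747.5.
Share for 4: 112625113/436925747.5 = 0.25777.
n_4 = 600 × 0.25777 = 154.660... → 155.

155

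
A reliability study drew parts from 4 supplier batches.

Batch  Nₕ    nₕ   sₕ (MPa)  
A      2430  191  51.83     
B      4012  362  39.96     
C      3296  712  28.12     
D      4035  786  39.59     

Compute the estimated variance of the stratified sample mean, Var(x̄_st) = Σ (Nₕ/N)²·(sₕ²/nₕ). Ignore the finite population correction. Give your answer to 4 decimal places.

1.0469

N = 13773; Wₕ = Nₕ/N.
batch A: (2430/13773)²·51.83²/191 = 0.4378088
batch B: (4012/13773)²·39.96²/362 = 0.3742891
batch C: (3296/13773)²·28.12²/712 = 0.0636016
batch D: (4035/13773)²·39.59²/786 = 0.1711506
Sum = 1.0468501 → 1.0469.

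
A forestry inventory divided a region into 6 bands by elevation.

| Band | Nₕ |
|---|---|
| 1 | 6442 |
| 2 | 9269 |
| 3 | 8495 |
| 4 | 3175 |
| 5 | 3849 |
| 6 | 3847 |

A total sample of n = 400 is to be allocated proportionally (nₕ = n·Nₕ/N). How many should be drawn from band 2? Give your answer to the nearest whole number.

N = 6442 + 9269 + 8495 + 3175 + 3849 + 3847 = 35077.
n_2 = 400·9269/35077 = 105.699... → 106.

106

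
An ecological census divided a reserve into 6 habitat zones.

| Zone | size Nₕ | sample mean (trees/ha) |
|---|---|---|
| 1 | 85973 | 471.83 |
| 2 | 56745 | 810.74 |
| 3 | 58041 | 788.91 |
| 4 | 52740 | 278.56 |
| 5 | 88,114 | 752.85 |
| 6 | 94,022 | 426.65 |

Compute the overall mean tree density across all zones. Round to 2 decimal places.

N = 85973 + 56745 + 58041 + 52740 + 88114 + 94022 = 435635.
Weight each subgroup mean by Nₕ/N and sum.
Σ Nₕx̄ₕ = 85973·471.83 + 56745·810.74 + 58041·788.91 + 52740·278.56 + 88114·752.85 + 94022·426.65 = 40564640.59 + 46005441.3 + 45789125.31 + 14691254.4 + 66336624.9 + 40114486.3 = 253501572.8.
Divide by N: 253501572.8 / 435635 = 581.9128... → 581.91.

581.91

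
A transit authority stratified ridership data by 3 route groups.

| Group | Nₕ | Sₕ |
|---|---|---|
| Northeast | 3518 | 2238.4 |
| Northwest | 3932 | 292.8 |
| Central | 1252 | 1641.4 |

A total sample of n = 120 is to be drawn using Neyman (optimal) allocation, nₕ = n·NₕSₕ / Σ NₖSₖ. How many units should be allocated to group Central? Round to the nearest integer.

Σ NₕSₕ = 3518·2238.4 + 3932·292.8 + 1252·1641.4 = 11081013.6.
Share for Central: 2055032.8/11081013.6 = 0.18546.
n_Central = 120 × 0.18546 = 22.255... → 22.

22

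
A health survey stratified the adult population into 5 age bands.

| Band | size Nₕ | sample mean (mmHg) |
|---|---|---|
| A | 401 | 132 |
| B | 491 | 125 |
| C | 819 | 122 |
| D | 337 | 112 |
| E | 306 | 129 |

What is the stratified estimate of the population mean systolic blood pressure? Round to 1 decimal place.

123.8

x̄_st = (Σ Nₕx̄ₕ) / (Σ Nₕ) = (401·132 + 491·125 + 819·122 + 337·112 + 306·129) / 2354
= 291443 / 2354 = 123.808... → 123.8.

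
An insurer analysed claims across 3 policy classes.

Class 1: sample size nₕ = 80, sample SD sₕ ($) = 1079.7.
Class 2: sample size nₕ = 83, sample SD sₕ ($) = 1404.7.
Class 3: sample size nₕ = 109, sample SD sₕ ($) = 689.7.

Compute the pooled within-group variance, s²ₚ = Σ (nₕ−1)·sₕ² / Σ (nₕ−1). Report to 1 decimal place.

1134830.6

Degrees of freedom: 79 + 82 + 108 = 269.
Σ(nₕ−1)sₕ² = 79·1165752.09 + 82·1973182.09 + 108·475686.09 = 305269444.21.
s²ₚ = 305269444.21 / 269 = 1134830.648... → 1134830.6.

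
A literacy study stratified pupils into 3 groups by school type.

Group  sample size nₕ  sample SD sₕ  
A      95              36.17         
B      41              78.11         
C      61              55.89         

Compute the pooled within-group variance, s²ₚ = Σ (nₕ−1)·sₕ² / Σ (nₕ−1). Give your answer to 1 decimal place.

Degrees of freedom: 94 + 40 + 60 = 194.
Σ(nₕ−1)sₕ² = 94·1308.2689 + 40·6101.1721 + 60·3123.6921 = 554445.6866.
s²ₚ = 554445.6866 / 194 = 2857.967... → 2858.0.

2858.0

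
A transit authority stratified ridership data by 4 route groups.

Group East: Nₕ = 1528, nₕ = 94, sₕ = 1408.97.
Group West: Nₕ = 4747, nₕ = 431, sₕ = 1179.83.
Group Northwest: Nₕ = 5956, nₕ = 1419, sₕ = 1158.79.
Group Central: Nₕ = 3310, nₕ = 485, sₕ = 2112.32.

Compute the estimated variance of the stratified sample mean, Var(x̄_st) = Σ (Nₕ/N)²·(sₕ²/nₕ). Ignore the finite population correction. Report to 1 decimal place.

N = 15541; Wₕ = Nₕ/N.
group East: (1528/15541)²·1408.97²/94 = 204.1571
group West: (4747/15541)²·1179.83²/431 = 301.3298
group Northwest: (5956/15541)²·1158.79²/1419 = 138.9884
group Central: (3310/15541)²·2112.32²/485 = 417.3263
Sum = 1061.8016 → 1061.8.

1061.8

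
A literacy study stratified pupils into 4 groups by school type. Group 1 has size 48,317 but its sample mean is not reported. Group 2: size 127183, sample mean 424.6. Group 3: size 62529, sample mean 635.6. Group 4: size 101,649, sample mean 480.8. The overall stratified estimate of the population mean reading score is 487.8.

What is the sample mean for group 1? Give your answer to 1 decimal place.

Σ Nₕx̄ₕ = N·μ, so 48317·x̄_1 = 339678·487.8 − (127183·424.6 + 62529·635.6 + 101649·480.8).
= 165694928.4 − 142618173.4 = 23076755.
x̄_1 = 23076755 / 48317 = 477.612... → 477.6.

477.6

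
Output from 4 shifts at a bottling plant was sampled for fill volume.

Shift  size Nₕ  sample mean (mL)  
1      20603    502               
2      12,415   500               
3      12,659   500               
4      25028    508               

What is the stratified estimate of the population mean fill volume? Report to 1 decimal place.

503.4

N = 70705; weights Wₕ = Nₕ/N = (0.2914, 0.1756, 0.1790, 0.3540).
x̄_st = Σ Wₕ·x̄ₕ = 0.2914·502 + 0.1756·500 + 0.1790·500 + 0.3540·508 ≈ 503.415...
→ 503.4.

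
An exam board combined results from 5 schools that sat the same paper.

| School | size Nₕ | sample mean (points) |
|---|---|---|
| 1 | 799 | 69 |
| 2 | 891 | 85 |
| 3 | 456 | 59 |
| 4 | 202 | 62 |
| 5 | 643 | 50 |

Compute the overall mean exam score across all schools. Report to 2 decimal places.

N = 799 + 891 + 456 + 202 + 643 = 2991.
The stratified mean weights each stratum mean by its population share Nₕ/N.
Σ Nₕx̄ₕ = 799·69 + 891·85 + 456·59 + 202·62 + 643·50 = 55131 + 75735 + 26904 + 12524 + 32150 = 202444.
Divide by N: 202444 / 2991 = 67.6844... → 67.68.

67.68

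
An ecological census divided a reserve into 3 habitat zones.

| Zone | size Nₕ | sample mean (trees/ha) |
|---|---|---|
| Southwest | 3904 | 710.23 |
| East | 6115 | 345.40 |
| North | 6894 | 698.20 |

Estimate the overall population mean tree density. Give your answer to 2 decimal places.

573.42

N = 16913; weights Wₕ = Nₕ/N = (0.2308, 0.3616, 0.4076).
x̄_st = Σ Wₕ·x̄ₕ = 0.2308·710.23 + 0.3616·345.40 + 0.4076·698.20 ≈ 573.4198...
→ 573.42.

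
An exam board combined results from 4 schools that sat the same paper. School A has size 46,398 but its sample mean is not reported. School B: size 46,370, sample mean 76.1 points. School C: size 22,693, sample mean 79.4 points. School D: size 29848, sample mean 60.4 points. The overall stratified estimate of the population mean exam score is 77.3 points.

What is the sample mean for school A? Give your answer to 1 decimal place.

Σ Nₕx̄ₕ = N·μ, so 46398·x̄_A = 145309·77.3 − (46370·76.1 + 22693·79.4 + 29848·60.4).
= 11232385.7 − 7133400.4 = 4098985.3.
x̄_A = 4098985.3 / 46398 = 88.344... → 88.3.

88.3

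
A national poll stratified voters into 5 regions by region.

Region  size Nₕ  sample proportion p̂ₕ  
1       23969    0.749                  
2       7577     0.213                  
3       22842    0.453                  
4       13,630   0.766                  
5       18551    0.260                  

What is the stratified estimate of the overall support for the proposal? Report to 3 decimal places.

0.522

Wₕ = Nₕ/N with N = 86569: 0.2769, 0.0875, 0.2639, 0.1574, 0.2143.
p̂_st = 0.2769·0.749 + 0.0875·0.213 + 0.2639·0.453 + 0.1574·0.766 + 0.2143·0.260 ≈ 0.52187... → 0.522.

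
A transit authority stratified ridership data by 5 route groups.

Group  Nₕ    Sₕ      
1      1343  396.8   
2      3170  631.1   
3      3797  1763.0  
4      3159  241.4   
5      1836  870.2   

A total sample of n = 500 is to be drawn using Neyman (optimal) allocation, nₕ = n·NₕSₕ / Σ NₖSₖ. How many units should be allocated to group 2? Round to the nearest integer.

Σ NₕSₕ = 1343·396.8 + 3170·631.1 + 3797·1763.0 + 3159·241.4 + 1836·870.2 = 11587870.2.
Share for 2: 2000587/11587870.2 = 0.17264.
n_2 = 500 × 0.17264 = 86.322... → 86.

86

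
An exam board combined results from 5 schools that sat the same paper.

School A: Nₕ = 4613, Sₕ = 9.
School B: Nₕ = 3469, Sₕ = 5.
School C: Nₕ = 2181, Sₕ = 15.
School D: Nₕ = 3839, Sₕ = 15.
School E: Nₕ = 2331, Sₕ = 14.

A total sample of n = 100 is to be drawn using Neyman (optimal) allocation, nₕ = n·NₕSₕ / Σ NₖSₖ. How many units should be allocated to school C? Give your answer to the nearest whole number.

Σ NₕSₕ = 4613·9 + 3469·5 + 2181·15 + 3839·15 + 2331·14 = 181796.
Share for C: 32715/181796 = 0.17995.
n_C = 100 × 0.17995 = 17.995... → 18.

18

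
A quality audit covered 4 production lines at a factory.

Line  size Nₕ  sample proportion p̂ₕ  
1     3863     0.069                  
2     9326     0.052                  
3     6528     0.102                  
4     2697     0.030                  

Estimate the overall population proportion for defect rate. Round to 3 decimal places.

N = 3863 + 9326 + 6528 + 2697 = 22414.
Overall proportion = Σ (Nₕ/N)·p̂ₕ.
Σ Nₕp̂ₕ = 266.547 + 484.952 + 665.856 + 80.91 = 1498.265.
1498.265 / 22414 = 0.06685... → 0.067.

0.067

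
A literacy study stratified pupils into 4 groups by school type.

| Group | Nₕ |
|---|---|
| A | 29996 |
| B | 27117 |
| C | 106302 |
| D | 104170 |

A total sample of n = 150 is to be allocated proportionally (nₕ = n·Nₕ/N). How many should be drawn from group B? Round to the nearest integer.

Share of group B = 27117/267585 = 0.10134.
Allocate 150 × 0.10134 = 15.201... → 15.

15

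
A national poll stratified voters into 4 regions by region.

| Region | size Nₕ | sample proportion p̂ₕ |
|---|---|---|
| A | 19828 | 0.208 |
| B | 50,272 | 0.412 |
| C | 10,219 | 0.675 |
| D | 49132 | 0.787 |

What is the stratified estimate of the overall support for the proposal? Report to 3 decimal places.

N = 19828 + 50272 + 10219 + 49132 = 129451.
Overall proportion = Σ (Nₕ/N)·p̂ₕ.
Σ Nₕp̂ₕ = 4124.224 + 20712.064 + 6897.825 + 38666.884 = 70400.997.
70400.997 / 129451 = 0.54384... → 0.544.

0.544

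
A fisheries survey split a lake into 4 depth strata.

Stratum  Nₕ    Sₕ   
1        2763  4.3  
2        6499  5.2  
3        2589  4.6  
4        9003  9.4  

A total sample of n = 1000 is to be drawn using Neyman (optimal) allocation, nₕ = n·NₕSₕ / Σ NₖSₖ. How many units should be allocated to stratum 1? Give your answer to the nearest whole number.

84

Σ NₕSₕ = 2763·4.3 + 6499·5.2 + 2589·4.6 + 9003·9.4 = 142213.3.
Share for 1: 11880.9/142213.3 = 0.08354.
n_1 = 1000 × 0.08354 = 83.543... → 84.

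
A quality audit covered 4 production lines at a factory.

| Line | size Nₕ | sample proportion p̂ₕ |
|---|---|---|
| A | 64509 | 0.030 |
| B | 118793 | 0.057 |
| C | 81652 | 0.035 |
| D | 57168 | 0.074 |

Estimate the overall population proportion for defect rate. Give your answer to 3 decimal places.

N = 64509 + 118793 + 81652 + 57168 = 322122.
Overall proportion = Σ (Nₕ/N)·p̂ₕ.
Σ Nₕp̂ₕ = 1935.27 + 6771.201 + 2857.82 + 4230.432 = 15794.723.
15794.723 / 322122 = 0.04903... → 0.049.

0.049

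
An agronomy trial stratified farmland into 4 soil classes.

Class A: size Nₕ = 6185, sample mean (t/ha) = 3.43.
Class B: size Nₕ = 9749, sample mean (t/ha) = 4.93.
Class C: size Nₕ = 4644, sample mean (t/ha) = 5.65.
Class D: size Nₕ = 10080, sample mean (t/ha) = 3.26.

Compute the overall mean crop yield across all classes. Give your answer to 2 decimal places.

N = 6185 + 9749 + 4644 + 10080 = 30658.
Weight each subgroup mean by Nₕ/N and sum.
Σ Nₕx̄ₕ = 6185·3.43 + 9749·4.93 + 4644·5.65 + 10080·3.26 = 21214.55 + 48062.57 + 26238.6 + 32860.8 = 128376.52.
Divide by N: 128376.52 / 30658 = 4.1874... → 4.19.

4.19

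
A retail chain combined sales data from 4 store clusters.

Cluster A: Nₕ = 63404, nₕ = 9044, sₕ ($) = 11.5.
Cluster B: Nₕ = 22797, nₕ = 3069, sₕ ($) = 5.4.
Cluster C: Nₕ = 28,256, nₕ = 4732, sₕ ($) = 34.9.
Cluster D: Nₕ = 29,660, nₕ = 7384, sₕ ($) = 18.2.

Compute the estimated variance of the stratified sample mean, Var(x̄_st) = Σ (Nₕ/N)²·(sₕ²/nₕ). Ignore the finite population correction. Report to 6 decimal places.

N = 144117. Term for each stratum: Wₕ²sₕ²/nₕ.
Var(x̄_st) = 0.002830336 + 0.000237747 + 0.009894573 + 0.001900041 = 0.014862697 → 0.014863.

0.014863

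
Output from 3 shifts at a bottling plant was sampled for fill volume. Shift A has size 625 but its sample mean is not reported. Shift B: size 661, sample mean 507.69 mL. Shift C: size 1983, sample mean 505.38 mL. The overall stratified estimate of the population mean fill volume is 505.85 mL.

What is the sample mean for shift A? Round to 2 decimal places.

505.40

N = 625 + 661 + 1983 = 3269.
Overall total = μ·N = 505.85·3269 = 1653623.65.
Subtract the known strata: 661·507.69 + 1983·505.38 = 1337751.63.
Remaining total for shift A: 1653623.65 − 1337751.63 = 315872.02.
Divide by its size: 315872.02 / 625 = 505.3952... → 505.40.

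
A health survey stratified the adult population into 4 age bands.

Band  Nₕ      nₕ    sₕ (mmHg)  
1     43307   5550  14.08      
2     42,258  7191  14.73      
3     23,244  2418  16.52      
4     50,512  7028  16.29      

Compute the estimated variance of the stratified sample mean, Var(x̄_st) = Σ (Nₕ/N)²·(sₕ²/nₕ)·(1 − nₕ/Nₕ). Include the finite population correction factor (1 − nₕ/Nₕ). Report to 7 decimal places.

N = 159321; Wₕ = Nₕ/N.
band 1: (43307/159321)²·14.08²/5550·(1 − 5550/43307) = 0.0023010278
band 2: (42258/159321)²·14.73²/7191·(1 − 7191/42258) = 0.0017614800
band 3: (23244/159321)²·16.52²/2418·(1 − 2418/23244) = 0.0021524569
band 4: (50512/159321)²·16.29²/7028·(1 − 7028/50512) = 0.0032672955
Sum = 0.0094822602 → 0.0094823.

0.0094823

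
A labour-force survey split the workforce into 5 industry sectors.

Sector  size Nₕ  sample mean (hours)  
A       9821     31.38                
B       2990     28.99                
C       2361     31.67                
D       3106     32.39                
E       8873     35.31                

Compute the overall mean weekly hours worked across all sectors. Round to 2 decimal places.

32.54

N = 27151; weights Wₕ = Nₕ/N = (0.3617, 0.1101, 0.0870, 0.1144, 0.3268).
x̄_st = Σ Wₕ·x̄ₕ = 0.3617·31.38 + 0.1101·28.99 + 0.0870·31.67 + 0.1144·32.39 + 0.3268·35.31 ≈ 32.5419...
→ 32.54.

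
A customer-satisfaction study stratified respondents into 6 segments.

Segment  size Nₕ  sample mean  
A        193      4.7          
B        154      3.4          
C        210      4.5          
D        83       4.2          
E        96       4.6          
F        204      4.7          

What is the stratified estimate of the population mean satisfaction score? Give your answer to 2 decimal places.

x̄_st = (Σ Nₕx̄ₕ) / (Σ Nₕ) = (193·4.7 + 154·3.4 + 210·4.5 + 83·4.2 + 96·4.6 + 204·4.7) / 940
= 4124.7 / 940 = 4.3880... → 4.39.

4.39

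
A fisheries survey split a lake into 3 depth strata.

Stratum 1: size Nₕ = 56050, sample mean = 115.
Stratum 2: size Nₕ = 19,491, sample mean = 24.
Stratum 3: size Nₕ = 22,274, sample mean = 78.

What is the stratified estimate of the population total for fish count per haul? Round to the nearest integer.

8650906

1: 56050·115 = 6445750
2: 19491·24 = 467784
3: 22274·78 = 1737372
τ̂ = Σ Nₕx̄ₕ = 8650906.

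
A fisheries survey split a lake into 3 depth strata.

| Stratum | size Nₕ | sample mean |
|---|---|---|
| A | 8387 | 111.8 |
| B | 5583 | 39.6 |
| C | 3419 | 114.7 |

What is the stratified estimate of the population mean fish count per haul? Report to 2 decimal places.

89.19

x̄_st = (Σ Nₕx̄ₕ) / (Σ Nₕ) = (8387·111.8 + 5583·39.6 + 3419·114.7) / 17389
= 1550912.7 / 17389 = 89.1893... → 89.19.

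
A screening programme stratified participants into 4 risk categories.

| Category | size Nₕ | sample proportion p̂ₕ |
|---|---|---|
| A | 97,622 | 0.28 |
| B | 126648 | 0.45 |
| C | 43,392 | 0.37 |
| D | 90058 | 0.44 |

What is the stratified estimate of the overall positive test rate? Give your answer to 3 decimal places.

N = 97622 + 126648 + 43392 + 90058 = 357720.
Overall proportion = Σ (Nₕ/N)·p̂ₕ.
Σ Nₕp̂ₕ = 27334.16 + 56991.6 + 16055.04 + 39625.52 = 140006.32.
140006.32 / 357720 = 0.39139... → 0.391.

0.391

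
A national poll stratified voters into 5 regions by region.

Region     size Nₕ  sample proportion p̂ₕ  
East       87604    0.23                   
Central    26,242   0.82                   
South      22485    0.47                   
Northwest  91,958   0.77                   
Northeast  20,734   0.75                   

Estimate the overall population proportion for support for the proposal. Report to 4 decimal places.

Wₕ = Nₕ/N with N = 249023: 0.3518, 0.1054, 0.0903, 0.3693, 0.0833.
p̂_st = 0.3518·0.23 + 0.1054·0.82 + 0.0903·0.47 + 0.3693·0.77 + 0.0833·0.75 ≈ 0.556549... → 0.5565.

0.5565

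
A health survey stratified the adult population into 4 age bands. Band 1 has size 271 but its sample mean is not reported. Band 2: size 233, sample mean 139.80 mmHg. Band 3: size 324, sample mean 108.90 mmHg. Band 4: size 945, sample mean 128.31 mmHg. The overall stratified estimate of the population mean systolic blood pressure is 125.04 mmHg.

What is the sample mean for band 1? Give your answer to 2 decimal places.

120.24

N = 271 + 233 + 324 + 945 = 1773.
Overall total = μ·N = 125.04·1773 = 221695.92.
Subtract the known strata: 233·139.80 + 324·108.90 + 945·128.31 = 189109.95.
Remaining total for band 1: 221695.92 − 189109.95 = 32585.97.
Divide by its size: 32585.97 / 271 = 120.2434... → 120.24.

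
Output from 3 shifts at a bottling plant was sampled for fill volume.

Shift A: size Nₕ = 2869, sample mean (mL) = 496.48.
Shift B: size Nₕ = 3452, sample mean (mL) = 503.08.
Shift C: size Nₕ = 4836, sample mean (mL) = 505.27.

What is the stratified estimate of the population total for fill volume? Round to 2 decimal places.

5604519.00

Estimate total by summing Nₕ·x̄ₕ over strata.
2869·496.48 + 3452·503.08 + 4836·505.27 = 1424401.12 + 1736632.16 + 2443485.72 = 5604519.00.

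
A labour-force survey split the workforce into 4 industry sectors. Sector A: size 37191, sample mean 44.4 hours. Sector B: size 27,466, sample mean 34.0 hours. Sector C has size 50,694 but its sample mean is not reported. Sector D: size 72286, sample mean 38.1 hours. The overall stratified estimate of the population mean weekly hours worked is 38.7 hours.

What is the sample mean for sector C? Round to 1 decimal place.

37.9

N = 37191 + 27466 + 50694 + 72286 = 187637.
Overall total = μ·N = 38.7·187637 = 7261551.9.
Subtract the known strata: 37191·44.4 + 27466·34.0 + 72286·38.1 = 5339221.
Remaining total for sector C: 7261551.9 − 5339221 = 1922330.9.
Divide by its size: 1922330.9 / 50694 = 37.920... → 37.9.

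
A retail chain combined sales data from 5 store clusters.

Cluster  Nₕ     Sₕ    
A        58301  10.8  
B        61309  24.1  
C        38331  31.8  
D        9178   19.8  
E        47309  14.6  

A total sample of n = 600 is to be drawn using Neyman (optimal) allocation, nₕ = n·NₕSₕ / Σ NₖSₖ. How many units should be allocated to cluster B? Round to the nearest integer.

Σ NₕSₕ = 58301·10.8 + 61309·24.1 + 38331·31.8 + 9178·19.8 + 47309·14.6 = 4198559.3.
Share for B: 1477546.9/4198559.3 = 0.35192.
n_B = 600 × 0.35192 = 211.151... → 211.

211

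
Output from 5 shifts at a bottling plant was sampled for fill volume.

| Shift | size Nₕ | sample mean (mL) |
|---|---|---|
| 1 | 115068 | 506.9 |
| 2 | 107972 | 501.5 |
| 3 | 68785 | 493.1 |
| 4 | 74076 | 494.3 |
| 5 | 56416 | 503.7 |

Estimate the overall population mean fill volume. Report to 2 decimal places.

500.63

N = 115068 + 107972 + 68785 + 74076 + 56416 = 422317.
Overall mean = Σ (Nₕ/N)·x̄ₕ — weight by population share, not a simple average.
Σ Nₕx̄ₕ = 115068·506.9 + 107972·501.5 + 68785·493.1 + 74076·494.3 + 56416·503.7 = 58327969.2 + 54147958 + 33917883.5 + 36615766.8 + 28416739.2 = 211426316.7.
Divide by N: 211426316.7 / 422317 = 500.6342... → 500.63.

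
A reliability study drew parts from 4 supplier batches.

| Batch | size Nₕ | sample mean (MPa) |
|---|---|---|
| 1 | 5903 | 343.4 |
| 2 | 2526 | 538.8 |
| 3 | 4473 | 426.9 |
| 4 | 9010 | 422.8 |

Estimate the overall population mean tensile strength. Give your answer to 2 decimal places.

N = 21912; weights Wₕ = Nₕ/N = (0.2694, 0.1153, 0.2041, 0.4112).
x̄_st = Σ Wₕ·x̄ₕ = 0.2694·343.4 + 0.1153·538.8 + 0.2041·426.9 + 0.4112·422.8 ≈ 415.6193...
→ 415.62.

415.62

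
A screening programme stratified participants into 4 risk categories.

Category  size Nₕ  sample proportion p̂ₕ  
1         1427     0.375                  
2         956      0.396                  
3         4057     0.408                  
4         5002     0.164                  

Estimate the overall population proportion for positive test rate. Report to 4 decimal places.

0.2962

N = 1427 + 956 + 4057 + 5002 = 11442.
Overall proportion = Σ (Nₕ/N)·p̂ₕ.
Σ Nₕp̂ₕ = 535.125 + 378.576 + 1655.256 + 820.328 = 3389.285.
3389.285 / 11442 = 0.296214... → 0.2962.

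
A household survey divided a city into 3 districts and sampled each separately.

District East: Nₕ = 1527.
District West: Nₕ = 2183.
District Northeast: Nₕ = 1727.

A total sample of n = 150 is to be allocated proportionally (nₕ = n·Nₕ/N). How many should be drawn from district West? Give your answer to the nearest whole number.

N = 1527 + 2183 + 1727 = 5437.
n_West = 150·2183/5437 = 60.226... → 60.

60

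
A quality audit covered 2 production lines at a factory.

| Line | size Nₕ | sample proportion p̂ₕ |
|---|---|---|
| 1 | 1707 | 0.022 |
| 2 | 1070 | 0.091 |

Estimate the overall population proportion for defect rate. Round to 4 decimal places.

0.0486

N = 1707 + 1070 = 2777.
Overall proportion = Σ (Nₕ/N)·p̂ₕ.
Σ Nₕp̂ₕ = 37.554 + 97.37 = 134.924.
134.924 / 2777 = 0.048586... → 0.0486.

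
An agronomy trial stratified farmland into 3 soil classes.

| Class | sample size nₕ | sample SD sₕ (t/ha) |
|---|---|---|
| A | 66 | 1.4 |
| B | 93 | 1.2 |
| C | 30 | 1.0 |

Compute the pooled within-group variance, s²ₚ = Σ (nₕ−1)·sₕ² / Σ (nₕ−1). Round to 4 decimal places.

A: (66−1)·1.4² = 65·1.96 = 127.4
B: (93−1)·1.2² = 92·1.44 = 132.48
C: (30−1)·1.0² = 29·1 = 29
Numerator = 288.88; denominator = Σ(nₕ−1) = 186.
s²ₚ = 288.88/186 = 1.553118... → 1.5531.

1.5531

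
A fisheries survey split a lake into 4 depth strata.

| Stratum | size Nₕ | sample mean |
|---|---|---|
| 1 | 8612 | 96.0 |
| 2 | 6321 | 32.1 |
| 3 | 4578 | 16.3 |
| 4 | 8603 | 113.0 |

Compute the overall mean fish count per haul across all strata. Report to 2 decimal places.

73.86

x̄_st = (Σ Nₕx̄ₕ) / (Σ Nₕ) = (8612·96.0 + 6321·32.1 + 4578·16.3 + 8603·113.0) / 28114
= 2076416.5 / 28114 = 73.8570... → 73.86.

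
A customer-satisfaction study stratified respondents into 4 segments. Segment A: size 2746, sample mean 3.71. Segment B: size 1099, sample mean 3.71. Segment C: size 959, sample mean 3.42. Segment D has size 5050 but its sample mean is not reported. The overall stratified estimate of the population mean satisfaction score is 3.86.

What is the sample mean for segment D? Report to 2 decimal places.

N = 2746 + 1099 + 959 + 5050 = 9854.
Overall total = μ·N = 3.86·9854 = 38036.44.
Subtract the known strata: 2746·3.71 + 1099·3.71 + 959·3.42 = 17544.73.
Remaining total for segment D: 38036.44 − 17544.73 = 20491.71.
Divide by its size: 20491.71 / 5050 = 4.0578... → 4.06.

4.06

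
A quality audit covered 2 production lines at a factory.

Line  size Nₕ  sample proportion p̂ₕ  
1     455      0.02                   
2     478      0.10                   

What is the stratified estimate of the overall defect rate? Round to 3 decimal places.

Wₕ = Nₕ/N with N = 933: 0.4877, 0.5123.
p̂_st = 0.4877·0.02 + 0.5123·0.10 ≈ 0.06099... → 0.061.

0.061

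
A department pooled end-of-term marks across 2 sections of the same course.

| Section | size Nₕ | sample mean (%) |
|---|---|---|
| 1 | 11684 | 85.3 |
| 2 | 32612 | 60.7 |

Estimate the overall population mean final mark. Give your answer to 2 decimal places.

67.19

x̄_st = (Σ Nₕx̄ₕ) / (Σ Nₕ) = (11684·85.3 + 32612·60.7) / 44296
= 2976193.6 / 44296 = 67.1888... → 67.19.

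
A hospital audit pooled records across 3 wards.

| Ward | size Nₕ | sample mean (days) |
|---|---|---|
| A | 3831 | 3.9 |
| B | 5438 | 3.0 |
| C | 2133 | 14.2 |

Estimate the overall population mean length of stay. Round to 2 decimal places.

N = 11402; weights Wₕ = Nₕ/N = (0.3360, 0.4769, 0.1871).
x̄_st = Σ Wₕ·x̄ₕ = 0.3360·3.9 + 0.4769·3.0 + 0.1871·14.2 ≈ 5.3976...
→ 5.40.

5.40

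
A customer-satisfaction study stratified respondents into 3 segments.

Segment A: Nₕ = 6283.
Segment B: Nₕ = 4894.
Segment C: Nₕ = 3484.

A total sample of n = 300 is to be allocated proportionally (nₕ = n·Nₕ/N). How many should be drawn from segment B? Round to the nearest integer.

N = 6283 + 4894 + 3484 = 14661.
n_B = 300·4894/14661 = 100.143... → 100.

100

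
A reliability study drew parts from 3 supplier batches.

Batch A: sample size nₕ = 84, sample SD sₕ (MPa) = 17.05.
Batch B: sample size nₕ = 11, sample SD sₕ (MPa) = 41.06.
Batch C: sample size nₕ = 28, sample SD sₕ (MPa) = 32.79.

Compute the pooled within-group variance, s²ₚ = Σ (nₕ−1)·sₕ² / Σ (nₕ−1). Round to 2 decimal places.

A: (84−1)·17.05² = 83·290.7025 = 24128.3075
B: (11−1)·41.06² = 10·1685.9236 = 16859.236
C: (28−1)·32.79² = 27·1075.1841 = 29029.9707
Numerator = 70017.5142; denominator = Σ(nₕ−1) = 120.
s²ₚ = 70017.5142/120 = 583.4793... → 583.48.

583.48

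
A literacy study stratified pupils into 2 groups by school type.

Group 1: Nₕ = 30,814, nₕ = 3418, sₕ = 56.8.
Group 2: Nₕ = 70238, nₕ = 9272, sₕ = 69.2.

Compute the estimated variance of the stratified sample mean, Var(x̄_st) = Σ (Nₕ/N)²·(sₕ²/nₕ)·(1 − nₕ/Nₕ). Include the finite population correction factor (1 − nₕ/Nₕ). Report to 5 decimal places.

0.29461

N = 101052. Term for each stratum: Wₕ²sₕ²/nₕ·(1−nₕ/Nₕ).
Var(x̄_st) = 0.07803151 + 0.21657523 = 0.29460674 → 0.29461.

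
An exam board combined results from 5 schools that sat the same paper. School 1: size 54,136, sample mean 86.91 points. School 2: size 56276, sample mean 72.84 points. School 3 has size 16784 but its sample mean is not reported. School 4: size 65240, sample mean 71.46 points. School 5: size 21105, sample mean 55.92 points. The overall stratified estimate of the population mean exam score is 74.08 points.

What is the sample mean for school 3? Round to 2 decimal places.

69.87

Σ Nₕx̄ₕ = N·μ, so 16784·x̄_3 = 213541·74.08 − (54136·86.91 + 56276·72.84 + 65240·71.46 + 21105·55.92).
= 15819117.28 − 14646345.6 = 1172771.68.
x̄_3 = 1172771.68 / 16784 = 69.8744... → 69.87.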